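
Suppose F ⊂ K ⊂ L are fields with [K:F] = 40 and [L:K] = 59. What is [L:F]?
[L:F] = 2360

The tower law says that for any tower of field extensions F ⊂ K ⊂ L with finite degrees, [L:F] = [L:K] · [K:F]. Here this gives [L:F] = 59 · 40 = 2360.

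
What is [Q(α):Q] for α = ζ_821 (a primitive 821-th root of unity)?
[Q(α):Q] = 820

The minimal polynomial of ζ_821 over Q is the 821-th cyclotomic polynomial Φ_821(x), which is irreducible over Q and has degree φ(821) = 820. Hence [Q(α):Q] = φ(821) = 820.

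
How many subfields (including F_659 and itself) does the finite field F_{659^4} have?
F_{659^4} has 3 subfields

The subfields of F_{p^n} are exactly the fields F_{p^d} for d | n (each is the fixed field of the unique index-d subgroup of Gal(F_{p^n}/F_p) ≅ Z/nZ). The divisors of n = 4 are {1, 2, 4}, giving 3 subfields: F_{659^1}, F_{659^2}, F_{659^4}.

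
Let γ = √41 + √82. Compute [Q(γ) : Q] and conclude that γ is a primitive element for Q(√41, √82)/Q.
[Q(γ) : Q] = 4 (equivalently, Q(γ) = Q(√41, √82))

Obviously Q(γ) ⊆ Q(√41, √82), and [Q(√41, √82):Q] = 4 (since 41, 82 are distinct squarefree integers > 1 with 3362 not a perfect square). To show equality we compute the minimal polynomial of γ. From γ = √41 + √82: γ^2 = 41 + 2√(3362) + 82 = 123 + 2√(3362), so γ^2 - 123 = 2√(3362); squaring, (γ^2 - 123)^2 = 4·3362, i.e. γ^4 - 246γ^2 + 15129 - 13448 = 0, i.e. γ^4 - 246γ^2 + 1681 = 0. So γ is a root of x^4 - 246x^2 + 1681. This polynomial is irreducible over Q: it has no rational root (each ±√41 ± √82 is irrational), and any factorization into two quadratics over Q would force √(3362) ∈ Q (pairing opposite roots) or √41, √82 ∈ Q (other pairings), all impossible. Hence [Q(γ):Q] = 4 = [Q(√41, √82):Q], so Q(γ) = Q(√41, √82).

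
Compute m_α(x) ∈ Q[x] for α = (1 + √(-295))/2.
m_α(x) = x^2 - x + 74

From 2α - 1 = √(-295), squaring gives (2α - 1)^2 = -295, i.e. 4α^2 - 4α + 1 = -295, so α^2 - α + (1 + 295)/4 = 0. Since -295 ≡ 1 (mod 4), (1 + 295)/4 = 74 ∈ Z. The polynomial x^2 - x + 74 has discriminant 1 - 4·(74) = -295, which is not a perfect square in Q (d = -295 is squarefree and ≠ 1), so x^2 - x + 74 is irreducible over Q. It is the minimal polynomial of α.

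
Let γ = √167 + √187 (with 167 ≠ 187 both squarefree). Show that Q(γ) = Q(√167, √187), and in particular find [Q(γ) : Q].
[Q(γ) : Q] = 4 (equivalently, Q(γ) = Q(√167, √187))

Obviously Q(γ) ⊆ Q(√167, √187), and [Q(√167, √187):Q] = 4 (since 167, 187 are distinct squarefree integers > 1 with 31229 not a perfect square). To show equality we compute the minimal polynomial of γ. From γ = √167 + √187: γ^2 = 167 + 2√(31229) + 187 = 354 + 2√(31229), so γ^2 - 354 = 2√(31229); squaring, (γ^2 - 354)^2 = 4·31229, i.e. γ^4 - 708γ^2 + 125316 - 124916 = 0, i.e. γ^4 - 708γ^2 + 400 = 0. So γ is a root of x^4 - 708x^2 + 400. This polynomial is irreducible over Q: it has no rational root (each ±√167 ± √187 is irrational), and any factorization into two quadratics over Q would force √(31229) ∈ Q (pairing opposite roots) or √167, √187 ∈ Q (other pairings), all impossible. Hence [Q(γ):Q] = 4 = [Q(√167, √187):Q], so Q(γ) = Q(√167, √187).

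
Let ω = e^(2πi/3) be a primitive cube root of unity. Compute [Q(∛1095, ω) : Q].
[Q(∛1095, ω) : Q] = 6

[Q(∛1095):Q] = 3 (min poly x^3 - 1095, irreducible since 1095 is not a perfect cube). [Q(ω):Q] = 2 (min poly x^2 + x + 1). Since Q(∛1095) ⊂ R and ω ∉ R, we have ω ∉ Q(∛1095), so x^2 + x + 1 remains irreducible over Q(∛1095) and [Q(∛1095, ω) : Q(∛1095)] = 2. By the tower law, [Q(∛1095, ω) : Q] = 3 · 2 = 6. (In fact Q(∛1095, ω) is the splitting field of x^3 - 1095 over Q.)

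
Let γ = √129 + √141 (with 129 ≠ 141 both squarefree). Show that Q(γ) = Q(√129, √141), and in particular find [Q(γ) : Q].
[Q(γ) : Q] = 4 (equivalently, Q(γ) = Q(√129, √141))

Obviously Q(γ) ⊆ Q(√129, √141), and [Q(√129, √141):Q] = 4 (since 129, 141 are distinct squarefree integers > 1 with 18189 not a perfect square). To show equality we compute the minimal polynomial of γ. From γ = √129 + √141: γ^2 = 129 + 2√(18189) + 141 = 270 + 2√(18189), so γ^2 - 270 = 2√(18189); squaring, (γ^2 - 270)^2 = 4·18189, i.e. γ^4 - 540γ^2 + 72900 - 72756 = 0, i.e. γ^4 - 540γ^2 + 144 = 0. So γ is a root of x^4 - 540x^2 + 144. This polynomial is irreducible over Q: it has no rational root (each ±√129 ± √141 is irrational), and any factorization into two quadratics over Q would force √(18189) ∈ Q (pairing opposite roots) or √129, √141 ∈ Q (other pairings), all impossible. Hence [Q(γ):Q] = 4 = [Q(√129, √141):Q], so Q(γ) = Q(√129, √141).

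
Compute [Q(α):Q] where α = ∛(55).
[Q(α):Q] = 3

The minimal polynomial of α is x^3 - 55, irreducible over Q since 55 is not a perfect cube (so x^3 - 55 has no rational root). Hence [Q(α):Q] = deg(m_α) = 3.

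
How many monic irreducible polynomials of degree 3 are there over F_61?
There are 75640 monic irreducible polynomials of degree 3 over F_61

Each element of F_{61^3} that lies in no proper subfield is a root of exactly one monic irreducible of degree 3 over F_61, and each such polynomial has 3 distinct roots in F_{61^3}. By Möbius inversion the count is N_61(3) = (1/3) Σ_{d|3} μ(3/d) · 61^d = (1/3)(μ(3)·61^1 + μ(1)·61^3) = 226920/3 = 75640.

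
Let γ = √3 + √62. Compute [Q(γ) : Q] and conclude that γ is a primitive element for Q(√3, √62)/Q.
[Q(γ) : Q] = 4 (equivalently, Q(γ) = Q(√3, √62))

Obviously Q(γ) ⊆ Q(√3, √62), and [Q(√3, √62):Q] = 4 (since 3, 62 are distinct squarefree integers > 1 with 186 not a perfect square). To show equality we compute the minimal polynomial of γ. From γ = √3 + √62: γ^2 = 3 + 2√(186) + 62 = 65 + 2√(186), so γ^2 - 65 = 2√(186); squaring, (γ^2 - 65)^2 = 4·186, i.e. γ^4 - 130γ^2 + 4225 - 744 = 0, i.e. γ^4 - 130γ^2 + 3481 = 0. So γ is a root of x^4 - 130x^2 + 3481. This polynomial is irreducible over Q: it has no rational root (each ±√3 ± √62 is irrational), and any factorization into two quadratics over Q would force √(186) ∈ Q (pairing opposite roots) or √3, √62 ∈ Q (other pairings), all impossible. Hence [Q(γ):Q] = 4 = [Q(√3, √62):Q], so Q(γ) = Q(√3, √62).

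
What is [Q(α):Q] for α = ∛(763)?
[Q(α):Q] = 3

The minimal polynomial of α is x^3 - 763, irreducible over Q since 763 is not a perfect cube (so x^3 - 763 has no rational root). Hence [Q(α):Q] = deg(m_α) = 3.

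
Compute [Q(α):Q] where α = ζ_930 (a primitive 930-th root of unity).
[Q(α):Q] = 240

The minimal polynomial of ζ_930 over Q is the 930-th cyclotomic polynomial Φ_930(x), which is irreducible over Q and has degree φ(930) = 240. Hence [Q(α):Q] = φ(930) = 240.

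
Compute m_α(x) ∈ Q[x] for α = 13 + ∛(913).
m_α(x) = x^3 - 39x^2 + 507x - 3110

Set β = α - 13 = ∛(913), so β^3 = 913. Then (α - 13)^3 - 913 = 0, i.e. α is a root of g(x) = (x - 13)^3 - 913 = x^3 - 39x^2 + 507x - 3110. Since g(x) = h(x - 13) where h(x) = x^3 - 913, and h is irreducible over Q (because 913 is not a perfect cube, so h has no rational root, and a monic cubic with no rational root is irreducible), g is also irreducible (irreducibility is preserved under the substitution x → x - 13). Hence m_α(x) = x^3 - 39x^2 + 507x - 3110.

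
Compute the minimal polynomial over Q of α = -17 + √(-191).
m_α(x) = x^2 + 34x + 480

From α + 17 = √(-191), squaring gives (α + 17)^2 = -191, i.e. α^2 + 34α + 289 = -191, so α^2 + 34α + 480 = 0. The discriminant of x^2 + 34x + 480 is (34)^2 - 4·(480) = 1156 - 1920 = -764, and 4·(-191) is not a perfect square in Q since -191 is squarefree and ≠ 1. Hence x^2 + 34x + 480 is irreducible over Q and is the minimal polynomial of α.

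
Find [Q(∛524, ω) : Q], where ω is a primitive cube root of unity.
[Q(∛524, ω) : Q] = 6

[Q(∛524):Q] = 3 (min poly x^3 - 524, irreducible since 524 is not a perfect cube). [Q(ω):Q] = 2 (min poly x^2 + x + 1). Since Q(∛524) ⊂ R and ω ∉ R, we have ω ∉ Q(∛524), so x^2 + x + 1 remains irreducible over Q(∛524) and [Q(∛524, ω) : Q(∛524)] = 2. By the tower law, [Q(∛524, ω) : Q] = 3 · 2 = 6. (In fact Q(∛524, ω) is the splitting field of x^3 - 524 over Q.)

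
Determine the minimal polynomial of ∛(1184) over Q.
m_α(x) = x^3 - 1184

α satisfies α^3 = 1184, so x^3 - 1184 annihilates α. By the rational root test, a rational root p/q (in lowest terms) of x^3 - 1184 would satisfy p^3 = 1184 q^3, forcing q = 1 and p^3 = 1184; but 1184 is not a perfect cube, contradiction. A monic cubic over Q with no rational root is irreducible (any nontrivial factorization would include a linear factor). Hence x^3 - 1184 is the minimal polynomial of α, and in particular [Q(α):Q] = 3.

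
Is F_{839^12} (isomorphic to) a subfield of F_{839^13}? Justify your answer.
No: F_{839^12} is not a subfield of F_{839^13}

F_{p^m} embeds in F_{p^n} iff m | n. Here 12 ∤ 13 (since 13 = 1·12 + 1 with remainder 1 ≠ 0), so F_{839^12} is not a subfield of F_{839^13}. Equivalently: if it were, the tower law would give 12 = [F_{839^12}:F_839] dividing [F_{839^13}:F_839] = 13, contradiction.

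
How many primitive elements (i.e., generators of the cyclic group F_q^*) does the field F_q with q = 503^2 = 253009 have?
There are φ(253008) = 72000 primitive elements

F_q^* is cyclic of order q - 1 = 253008. A cyclic group of order m has exactly φ(m) generators. Here m = 253008 = 2^4 · 3^2 · 7 · 251, so the number of primitive elements is φ(253008) = 72000.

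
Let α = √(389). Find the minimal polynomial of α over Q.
m_α(x) = x^2 - 389

α satisfies α^2 - 389 = 0, so x^2 - 389 annihilates α. Since d = 389 is squarefree and ≠ 1, it is not a perfect square in Q, so x^2 - 389 has no rational root and is therefore irreducible over Q (a degree-2 polynomial over a field is irreducible iff it has no root). Hence m_α(x) = x^2 - 389.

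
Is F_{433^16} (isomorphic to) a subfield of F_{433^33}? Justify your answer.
No: F_{433^16} is not a subfield of F_{433^33}

F_{p^m} embeds in F_{p^n} iff m | n. Here 16 ∤ 33 (since 33 = 2·16 + 1 with remainder 1 ≠ 0), so F_{433^16} is not a subfield of F_{433^33}. Equivalently: if it were, the tower law would give 16 = [F_{433^16}:F_433] dividing [F_{433^33}:F_433] = 33, contradiction.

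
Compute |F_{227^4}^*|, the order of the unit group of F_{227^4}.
|F_{227^4}^*| = 2655237840

F_{227^4} has 227^4 = 2655237841 elements; its multiplicative group consists of all nonzero elements, so |F_{227^4}^*| = 2655237841 - 1 = 2655237840. (It is cyclic since any finite subgroup of the multiplicative group of a field is cyclic.)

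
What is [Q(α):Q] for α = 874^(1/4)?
[Q(α):Q] = 4

α is a root of x^4 - 874. By Eisenstein's criterion at the prime p = 2 (which divides the constant term 874 but p^2 = 4 does not, since 874 is squarefree), x^4 - 874 is irreducible over Q. Hence [Q(α):Q] = 4.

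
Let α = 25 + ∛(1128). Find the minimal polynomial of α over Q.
m_α(x) = x^3 - 75x^2 + 1875x - 16753

Set β = α - 25 = ∛(1128), so β^3 = 1128. Then (α - 25)^3 - 1128 = 0, i.e. α is a root of g(x) = (x - 25)^3 - 1128 = x^3 - 75x^2 + 1875x - 16753. Since g(x) = h(x - 25) where h(x) = x^3 - 1128, and h is irreducible over Q (because 1128 is not a perfect cube, so h has no rational root, and a monic cubic with no rational root is irreducible), g is also irreducible (irreducibility is preserved under the substitution x → x - 25). Hence m_α(x) = x^3 - 75x^2 + 1875x - 16753.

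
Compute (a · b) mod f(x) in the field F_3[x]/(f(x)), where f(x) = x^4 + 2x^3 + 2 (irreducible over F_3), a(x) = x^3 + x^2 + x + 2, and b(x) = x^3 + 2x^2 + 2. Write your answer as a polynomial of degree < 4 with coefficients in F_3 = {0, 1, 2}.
a · b ≡ x^3 + x^2 + 2 (mod f(x))

Multiply in F_3[x]: a(x)·b(x) = (x^3 + x^2 + x + 2)·(x^3 + 2x^2 + 2) = x^6 + 2x + 1. This has degree ≥ 4, so divide by f(x) over F_3: x^6 + 2x + 1 = (x^2 + x + 1)·(x^4 + 2x^3 + 2) + (x^3 + x^2 + 2). Hence a·b ≡ x^3 + x^2 + 2 (mod f). (F_3[x]/(f) is a field with 3^4 = 81 elements since f is irreducible of degree 4.)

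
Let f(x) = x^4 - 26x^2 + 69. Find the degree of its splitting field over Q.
[K : Q] = 4

Solving the quadratic in x^2: x^2 = (26 ± √(26^2 - 4·69))/2 = (26 ± √400)/2 = (26 ± 20)/2, giving x^2 = 3 or x^2 = 23. So f(x) = (x^2 - 3)(x^2 - 23) and the roots of f are ±√3, ±√23. Hence the splitting field is K = Q(√3, √23). Since 3 and 23 are distinct squarefree integers > 1, their product 69 is not a perfect square, so √23 ∉ Q(√3). By the tower law [K:Q] = [Q(√3,√23):Q(√3)] · [Q(√3):Q] = 2 · 2 = 4.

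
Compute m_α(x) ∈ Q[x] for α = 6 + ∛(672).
m_α(x) = x^3 - 18x^2 + 108x - 888

Set β = α - 6 = ∛(672), so β^3 = 672. Then (α - 6)^3 - 672 = 0, i.e. α is a root of g(x) = (x - 6)^3 - 672 = x^3 - 18x^2 + 108x - 888. Since g(x) = h(x - 6) where h(x) = x^3 - 672, and h is irreducible over Q (because 672 is not a perfect cube, so h has no rational root, and a monic cubic with no rational root is irreducible), g is also irreducible (irreducibility is preserved under the substitution x → x - 6). Hence m_α(x) = x^3 - 18x^2 + 108x - 888.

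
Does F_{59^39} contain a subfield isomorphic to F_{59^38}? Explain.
No: F_{59^38} is not a subfield of F_{59^39}

F_{p^m} embeds in F_{p^n} iff m | n. Here 38 ∤ 39 (since 39 = 1·38 + 1 with remainder 1 ≠ 0), so F_{59^38} is not a subfield of F_{59^39}. Equivalently: if it were, the tower law would give 38 = [F_{59^38}:F_59] dividing [F_{59^39}:F_59] = 39, contradiction.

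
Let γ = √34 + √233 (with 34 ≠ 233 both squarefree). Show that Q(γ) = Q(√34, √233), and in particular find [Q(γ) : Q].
[Q(γ) : Q] = 4 (equivalently, Q(γ) = Q(√34, √233))

Obviously Q(γ) ⊆ Q(√34, √233), and [Q(√34, √233):Q] = 4 (since 34, 233 are distinct squarefree integers > 1 with 7922 not a perfect square). To show equality we compute the minimal polynomial of γ. From γ = √34 + √233: γ^2 = 34 + 2√(7922) + 233 = 267 + 2√(7922), so γ^2 - 267 = 2√(7922); squaring, (γ^2 - 267)^2 = 4·7922, i.e. γ^4 - 534γ^2 + 71289 - 31688 = 0, i.e. γ^4 - 534γ^2 + 39601 = 0. So γ is a root of x^4 - 534x^2 + 39601. This polynomial is irreducible over Q: it has no rational root (each ±√34 ± √233 is irrational), and any factorization into two quadratics over Q would force √(7922) ∈ Q (pairing opposite roots) or √34, √233 ∈ Q (other pairings), all impossible. Hence [Q(γ):Q] = 4 = [Q(√34, √233):Q], so Q(γ) = Q(√34, √233).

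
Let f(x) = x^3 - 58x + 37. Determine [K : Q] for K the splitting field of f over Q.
[K : Q] = 6

By the rational root test, any rational root of the monic integer polynomial f(x) = x^3 - 58x + 37 must be an integer dividing the constant term 37, i.e. one of ±{1, 37}. Evaluating: f(1) = -20, f(-1) = 94, f(37) = 48544, f(-37) = -48470; none is 0, so f has no rational root and is therefore irreducible over Q (a cubic with no linear factor over a field is irreducible). For an irreducible cubic, the Galois group is A_3 or S_3 according as the discriminant disc(f) = -4a^3 - 27b^2 = -4·(-58)^3 - 27·(37)^2 = 743485 is or is not a square in Q. Here disc(f) = 743485 is not a perfect square in Q, so the Galois group of f over Q is not contained in A_3 and must be all of S_3. The splitting field has degree |S_3| = 6 over Q, so [K : Q] = 6.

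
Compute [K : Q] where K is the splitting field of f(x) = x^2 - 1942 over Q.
[K : Q] = 2

f(x) = x^2 - 1942 factors as (x - √1942)(x + √1942). The splitting field is K = Q(√1942). Since 1942 is squarefree and > 1, it is not a perfect square, so x^2 - 1942 is irreducible over Q and [Q(√1942) : Q] = 2. Hence [K : Q] = 2.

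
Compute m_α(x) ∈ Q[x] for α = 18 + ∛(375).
m_α(x) = x^3 - 54x^2 + 972x - 6207

Set β = α - 18 = ∛(375), so β^3 = 375. Then (α - 18)^3 - 375 = 0, i.e. α is a root of g(x) = (x - 18)^3 - 375 = x^3 - 54x^2 + 972x - 6207. Since g(x) = h(x - 18) where h(x) = x^3 - 375, and h is irreducible over Q (because 375 is not a perfect cube, so h has no rational root, and a monic cubic with no rational root is irreducible), g is also irreducible (irreducibility is preserved under the substitution x → x - 18). Hence m_α(x) = x^3 - 54x^2 + 972x - 6207.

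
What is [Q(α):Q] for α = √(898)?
[Q(α):Q] = 2

[Q(α):Q] equals the degree of the minimal polynomial of α. Here α^2 = 898 and x^2 - 898 is irreducible (d = 898 is squarefree, ≠ 1, hence not a square), so deg(m_α) = 2. Thus [Q(α):Q] = 2.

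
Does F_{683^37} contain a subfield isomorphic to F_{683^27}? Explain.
No: F_{683^27} is not a subfield of F_{683^37}

F_{p^m} embeds in F_{p^n} iff m | n. Here 27 ∤ 37 (since 37 = 1·27 + 10 with remainder 10 ≠ 0), so F_{683^27} is not a subfield of F_{683^37}. Equivalently: if it were, the tower law would give 27 = [F_{683^27}:F_683] dividing [F_{683^37}:F_683] = 37, contradiction.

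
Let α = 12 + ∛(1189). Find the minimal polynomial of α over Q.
m_α(x) = x^3 - 36x^2 + 432x - 2917

Set β = α - 12 = ∛(1189), so β^3 = 1189. Then (α - 12)^3 - 1189 = 0, i.e. α is a root of g(x) = (x - 12)^3 - 1189 = x^3 - 36x^2 + 432x - 2917. Since g(x) = h(x - 12) where h(x) = x^3 - 1189, and h is irreducible over Q (because 1189 is not a perfect cube, so h has no rational root, and a monic cubic with no rational root is irreducible), g is also irreducible (irreducibility is preserved under the substitution x → x - 12). Hence m_α(x) = x^3 - 36x^2 + 432x - 2917.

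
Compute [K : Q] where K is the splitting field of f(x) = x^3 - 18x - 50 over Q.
[K : Q] = 6

By the rational root test, any rational root of the monic integer polynomial f(x) = x^3 - 18x - 50 must be an integer dividing the constant term -50, i.e. one of ±{1, 2, 5, 10, 25, 50}. Evaluating: f(1) = -67, f(-1) = -33, f(2) = -78, f(-2) = -22, f(5) = -15, f(-5) = -85, f(10) = 770, f(-10) = -870, f(25) = 15125, f(-25) = -15225, f(50) = 124050, f(-50) = -124150; none is 0, so f has no rational root and is therefore irreducible over Q (a cubic with no linear factor over a field is irreducible). For an irreducible cubic, the Galois group is A_3 or S_3 according as the discriminant disc(f) = -4a^3 - 27b^2 = -4·(-18)^3 - 27·(-50)^2 = -44172 is or is not a square in Q. Here disc(f) = -44172 is not a perfect square in Q, so the Galois group of f over Q is not contained in A_3 and must be all of S_3. The splitting field has degree |S_3| = 6 over Q, so [K : Q] = 6.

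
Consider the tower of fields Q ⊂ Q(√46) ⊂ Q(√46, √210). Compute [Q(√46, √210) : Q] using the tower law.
[Q(√46, √210) : Q] = 4

[Q(√46):Q] = 2 (min poly x^2 - 46, irreducible since 46 is squarefree > 1). For the top step, suppose √210 ∈ Q(√46), say √210 = c + d√46 with c, d ∈ Q. Squaring: 210 = c^2 + 46d^2 + 2cd√46. Since √46 ∉ Q this forces 2cd = 0. If d = 0 then √210 = c ∈ Q, contradicting 210 squarefree > 1. If c = 0 then 210 = 46d^2, so 46·210 = (46d)^2 is a perfect square in Q — but 46·210 = 9660 is not a perfect square (since 46 and 210 are distinct squarefree integers). Contradiction. Hence √210 ∉ Q(√46), so x^2 - 210 stays irreducible over Q(√46) and [Q(√46, √210) : Q(√46)] = 2. By the tower law, [Q(√46, √210) : Q] = 2 · 2 = 4.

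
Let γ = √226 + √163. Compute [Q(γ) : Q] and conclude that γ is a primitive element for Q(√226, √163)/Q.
[Q(γ) : Q] = 4 (equivalently, Q(γ) = Q(√226, √163))

Obviously Q(γ) ⊆ Q(√226, √163), and [Q(√226, √163):Q] = 4 (since 226, 163 are distinct squarefree integers > 1 with 36838 not a perfect square). To show equality we compute the minimal polynomial of γ. From γ = √226 + √163: γ^2 = 226 + 2√(36838) + 163 = 389 + 2√(36838), so γ^2 - 389 = 2√(36838); squaring, (γ^2 - 389)^2 = 4·36838, i.e. γ^4 - 778γ^2 + 151321 - 147352 = 0, i.e. γ^4 - 778γ^2 + 3969 = 0. So γ is a root of x^4 - 778x^2 + 3969. This polynomial is irreducible over Q: it has no rational root (each ±√226 ± √163 is irrational), and any factorization into two quadratics over Q would force √(36838) ∈ Q (pairing opposite roots) or √226, √163 ∈ Q (other pairings), all impossible. Hence [Q(γ):Q] = 4 = [Q(√226, √163):Q], so Q(γ) = Q(√226, √163).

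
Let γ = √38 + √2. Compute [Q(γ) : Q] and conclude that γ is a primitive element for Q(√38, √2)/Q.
[Q(γ) : Q] = 4 (equivalently, Q(γ) = Q(√38, √2))

Obviously Q(γ) ⊆ Q(√38, √2), and [Q(√38, √2):Q] = 4 (since 38, 2 are distinct squarefree integers > 1 with 76 not a perfect square). To show equality we compute the minimal polynomial of γ. From γ = √38 + √2: γ^2 = 38 + 2√(76) + 2 = 40 + 2√(76), so γ^2 - 40 = 2√(76); squaring, (γ^2 - 40)^2 = 4·76, i.e. γ^4 - 80γ^2 + 1600 - 304 = 0, i.e. γ^4 - 80γ^2 + 1296 = 0. So γ is a root of x^4 - 80x^2 + 1296. This polynomial is irreducible over Q: it has no rational root (each ±√38 ± √2 is irrational), and any factorization into two quadratics over Q would force √(76) ∈ Q (pairing opposite roots) or √38, √2 ∈ Q (other pairings), all impossible. Hence [Q(γ):Q] = 4 = [Q(√38, √2):Q], so Q(γ) = Q(√38, √2).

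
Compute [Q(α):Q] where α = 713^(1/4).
[Q(α):Q] = 4

α is a root of x^4 - 713. By Eisenstein's criterion at the prime p = 23 (which divides the constant term 713 but p^2 = 529 does not, since 713 is squarefree), x^4 - 713 is irreducible over Q. Hence [Q(α):Q] = 4.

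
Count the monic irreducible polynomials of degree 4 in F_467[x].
There are 11890648458 monic irreducible polynomials of degree 4 over F_467

Each element of F_{467^4} that lies in no proper subfield is a root of exactly one monic irreducible of degree 4 over F_467, and each such polynomial has 4 distinct roots in F_{467^4}. By Möbius inversion the count is N_467(4) = (1/4) Σ_{d|4} μ(4/d) · 467^d = (1/4)(μ(4)·467^1 + μ(2)·467^2 + μ(1)·467^4) = 47562593832/4 = 11890648458.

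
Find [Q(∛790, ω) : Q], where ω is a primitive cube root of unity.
[Q(∛790, ω) : Q] = 6

[Q(∛790):Q] = 3 (min poly x^3 - 790, irreducible since 790 is not a perfect cube). [Q(ω):Q] = 2 (min poly x^2 + x + 1). Since Q(∛790) ⊂ R and ω ∉ R, we have ω ∉ Q(∛790), so x^2 + x + 1 remains irreducible over Q(∛790) and [Q(∛790, ω) : Q(∛790)] = 2. By the tower law, [Q(∛790, ω) : Q] = 3 · 2 = 6. (In fact Q(∛790, ω) is the splitting field of x^3 - 790 over Q.)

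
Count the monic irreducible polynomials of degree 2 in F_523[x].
There are 136503 monic irreducible polynomials of degree 2 over F_523

Each element of F_{523^2} that lies in no proper subfield is a root of exactly one monic irreducible of degree 2 over F_523, and each such polynomial has 2 distinct roots in F_{523^2}. By Möbius inversion the count is N_523(2) = (1/2) Σ_{d|2} μ(2/d) · 523^d = (1/2)(μ(2)·523^1 + μ(1)·523^2) = 273006/2 = 136503.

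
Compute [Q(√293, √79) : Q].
[Q(√293, √79) : Q] = 4

[Q(√293):Q] = 2 (min poly x^2 - 293, irreducible since 293 is squarefree > 1). For the top step, suppose √79 ∈ Q(√293), say √79 = c + d√293 with c, d ∈ Q. Squaring: 79 = c^2 + 293d^2 + 2cd√293. Since √293 ∉ Q this forces 2cd = 0. If d = 0 then √79 = c ∈ Q, contradicting 79 squarefree > 1. If c = 0 then 79 = 293d^2, so 293·79 = (293d)^2 is a perfect square in Q — but 293·79 = 23147 is not a perfect square (since 293 and 79 are distinct squarefree integers). Contradiction. Hence √79 ∉ Q(√293), so x^2 - 79 stays irreducible over Q(√293) and [Q(√293, √79) : Q(√293)] = 2. By the tower law, [Q(√293, √79) : Q] = 2 · 2 = 4.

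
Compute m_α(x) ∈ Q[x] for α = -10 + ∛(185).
m_α(x) = x^3 + 30x^2 + 300x + 815

Set β = α + 10 = ∛(185), so β^3 = 185. Then (α + 10)^3 - 185 = 0, i.e. α is a root of g(x) = (x + 10)^3 - 185 = x^3 + 30x^2 + 300x + 815. Since g(x) = h(x + 10) where h(x) = x^3 - 185, and h is irreducible over Q (because 185 is not a perfect cube, so h has no rational root, and a monic cubic with no rational root is irreducible), g is also irreducible (irreducibility is preserved under the substitution x → x + 10). Hence m_α(x) = x^3 + 30x^2 + 300x + 815.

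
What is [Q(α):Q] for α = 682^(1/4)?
[Q(α):Q] = 4

α is a root of x^4 - 682. By Eisenstein's criterion at the prime p = 2 (which divides the constant term 682 but p^2 = 4 does not, since 682 is squarefree), x^4 - 682 is irreducible over Q. Hence [Q(α):Q] = 4.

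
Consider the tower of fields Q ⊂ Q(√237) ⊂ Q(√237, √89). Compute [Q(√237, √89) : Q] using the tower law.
[Q(√237, √89) : Q] = 4

[Q(√237):Q] = 2 (min poly x^2 - 237, irreducible since 237 is squarefree > 1). For the top step, suppose √89 ∈ Q(√237), say √89 = c + d√237 with c, d ∈ Q. Squaring: 89 = c^2 + 237d^2 + 2cd√237. Since √237 ∉ Q this forces 2cd = 0. If d = 0 then √89 = c ∈ Q, contradicting 89 squarefree > 1. If c = 0 then 89 = 237d^2, so 237·89 = (237d)^2 is a perfect square in Q — but 237·89 = 21093 is not a perfect square (since 237 and 89 are distinct squarefree integers). Contradiction. Hence √89 ∉ Q(√237), so x^2 - 89 stays irreducible over Q(√237) and [Q(√237, √89) : Q(√237)] = 2. By the tower law, [Q(√237, √89) : Q] = 2 · 2 = 4.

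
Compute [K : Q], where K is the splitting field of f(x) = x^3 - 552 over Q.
[K : Q] = 6

The roots of x^3 - 552 are ∛552, ω∛552, ω^2∛552 where ω = e^(2πi/3) is a primitive cube root of unity, so K = Q(∛552, ω). Now [Q(∛552):Q] = 3 (since 552 is not a perfect cube, x^3 - 552 is irreducible) and [Q(ω):Q] = 2. Both 2 and 3 divide [K:Q], and [K:Q] ≤ 3·2 = 6, so [K:Q] = 6. (Equivalently: Q(∛552) ⊂ R but ω ∉ R, so [K : Q(∛552)] = 2.)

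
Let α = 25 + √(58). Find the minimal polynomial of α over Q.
m_α(x) = x^2 - 50x + 567

From α - 25 = √(58), squaring gives (α - 25)^2 = 58, i.e. α^2 - 50α + 625 = 58, so α^2 - 50α + 567 = 0. The discriminant of x^2 - 50x + 567 is (-50)^2 - 4·(567) = 2500 - 2268 = 232, and 4·(58) is not a perfect square in Q since 58 is squarefree and ≠ 1. Hence x^2 - 50x + 567 is irreducible over Q and is the minimal polynomial of α.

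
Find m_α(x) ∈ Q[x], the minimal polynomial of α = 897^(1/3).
m_α(x) = x^3 - 897

α satisfies α^3 = 897, so x^3 - 897 annihilates α. By the rational root test, a rational root p/q (in lowest terms) of x^3 - 897 would satisfy p^3 = 897 q^3, forcing q = 1 and p^3 = 897; but 897 is not a perfect cube, contradiction. A monic cubic over Q with no rational root is irreducible (any nontrivial factorization would include a linear factor). Hence x^3 - 897 is the minimal polynomial of α, and in particular [Q(α):Q] = 3.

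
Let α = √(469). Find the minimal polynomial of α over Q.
m_α(x) = x^2 - 469

α satisfies α^2 - 469 = 0, so x^2 - 469 annihilates α. Since d = 469 is squarefree and ≠ 1, it is not a perfect square in Q, so x^2 - 469 has no rational root and is therefore irreducible over Q (a degree-2 polynomial over a field is irreducible iff it has no root). Hence m_α(x) = x^2 - 469.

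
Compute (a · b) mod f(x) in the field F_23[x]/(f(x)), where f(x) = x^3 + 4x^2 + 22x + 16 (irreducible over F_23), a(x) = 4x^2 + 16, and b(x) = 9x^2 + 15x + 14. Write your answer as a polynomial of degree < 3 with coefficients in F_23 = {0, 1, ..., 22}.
a · b ≡ 20x^2 + 17x + 4 (mod f(x))

Multiply in F_23[x]: a(x)·b(x) = (4x^2 + 16)·(9x^2 + 15x + 14) = 13x^4 + 14x^3 + 16x^2 + 10x + 17. This has degree ≥ 3, so divide by f(x) over F_23: 13x^4 + 14x^3 + 16x^2 + 10x + 17 = (13x + 8)·(x^3 + 4x^2 + 22x + 16) + (20x^2 + 17x + 4). Hence a·b ≡ 20x^2 + 17x + 4 (mod f). (F_23[x]/(f) is a field with 23^3 = 12167 elements since f is irreducible of degree 3.)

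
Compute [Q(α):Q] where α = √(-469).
[Q(α):Q] = 2

[Q(α):Q] equals the degree of the minimal polynomial of α. Here α^2 = -469 and x^2 + 469 is irreducible (d = -469 is squarefree, ≠ 1, hence not a square), so deg(m_α) = 2. Thus [Q(α):Q] = 2.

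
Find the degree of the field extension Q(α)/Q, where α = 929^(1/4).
[Q(α):Q] = 4

α is a root of x^4 - 929. By Eisenstein's criterion at the prime p = 929 (which divides the constant term 929 but p^2 = 863041 does not, since 929 is squarefree), x^4 - 929 is irreducible over Q. Hence [Q(α):Q] = 4.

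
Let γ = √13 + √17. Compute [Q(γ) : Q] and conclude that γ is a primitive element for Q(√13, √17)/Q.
[Q(γ) : Q] = 4 (equivalently, Q(γ) = Q(√13, √17))

Obviously Q(γ) ⊆ Q(√13, √17), and [Q(√13, √17):Q] = 4 (since 13, 17 are distinct squarefree integers > 1 with 221 not a perfect square). To show equality we compute the minimal polynomial of γ. From γ = √13 + √17: γ^2 = 13 + 2√(221) + 17 = 30 + 2√(221), so γ^2 - 30 = 2√(221); squaring, (γ^2 - 30)^2 = 4·221, i.e. γ^4 - 60γ^2 + 900 - 884 = 0, i.e. γ^4 - 60γ^2 + 16 = 0. So γ is a root of x^4 - 60x^2 + 16. This polynomial is irreducible over Q: it has no rational root (each ±√13 ± √17 is irrational), and any factorization into two quadratics over Q would force √(221) ∈ Q (pairing opposite roots) or √13, √17 ∈ Q (other pairings), all impossible. Hence [Q(γ):Q] = 4 = [Q(√13, √17):Q], so Q(γ) = Q(√13, √17).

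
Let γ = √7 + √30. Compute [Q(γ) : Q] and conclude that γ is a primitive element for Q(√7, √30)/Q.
[Q(γ) : Q] = 4 (equivalently, Q(γ) = Q(√7, √30))

Obviously Q(γ) ⊆ Q(√7, √30), and [Q(√7, √30):Q] = 4 (since 7, 30 are distinct squarefree integers > 1 with 210 not a perfect square). To show equality we compute the minimal polynomial of γ. From γ = √7 + √30: γ^2 = 7 + 2√(210) + 30 = 37 + 2√(210), so γ^2 - 37 = 2√(210); squaring, (γ^2 - 37)^2 = 4·210, i.e. γ^4 - 74γ^2 + 1369 - 840 = 0, i.e. γ^4 - 74γ^2 + 529 = 0. So γ is a root of x^4 - 74x^2 + 529. This polynomial is irreducible over Q: it has no rational root (each ±√7 ± √30 is irrational), and any factorization into two quadratics over Q would force √(210) ∈ Q (pairing opposite roots) or √7, √30 ∈ Q (other pairings), all impossible. Hence [Q(γ):Q] = 4 = [Q(√7, √30):Q], so Q(γ) = Q(√7, √30).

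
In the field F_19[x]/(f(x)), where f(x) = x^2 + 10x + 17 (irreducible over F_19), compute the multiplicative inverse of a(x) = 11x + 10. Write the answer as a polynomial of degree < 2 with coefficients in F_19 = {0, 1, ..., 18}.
a(x)^(-1) ≡ 7x + 17 (mod f(x))

Since f is irreducible over F_19, F_19[x]/(f) is a field and a(x) ≠ 0 has an inverse. Apply the extended Euclidean algorithm to f(x) and a(x) in F_19[x]: f(x) = (7x + 17)·a(x) + (18). The last nonzero remainder is the constant 18 = gcd(f, a) in F_19. Back-substituting through the division chain expresses 18 = s(x)·a(x) + t(x)·f(x) with s(x) ≡ 12x + 2 (mod f), so (12x + 2)·a(x) ≡ 18 (mod f). Multiplying by 18^(-1) ≡ 18 in F_19 gives a(x)^(-1) ≡ 18·(12x + 2) ≡ 7x + 17 (mod f). Check: (11x + 10)·(7x + 17) = x^2 + 10x + 18 ≡ 1 (mod x^2 + 10x + 17).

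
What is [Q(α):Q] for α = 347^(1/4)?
[Q(α):Q] = 4

α is a root of x^4 - 347. By Eisenstein's criterion at the prime p = 347 (which divides the constant term 347 but p^2 = 120409 does not, since 347 is squarefree), x^4 - 347 is irreducible over Q. Hence [Q(α):Q] = 4.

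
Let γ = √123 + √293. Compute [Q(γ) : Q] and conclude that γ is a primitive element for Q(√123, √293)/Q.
[Q(γ) : Q] = 4 (equivalently, Q(γ) = Q(√123, √293))

Obviously Q(γ) ⊆ Q(√123, √293), and [Q(√123, √293):Q] = 4 (since 123, 293 are distinct squarefree integers > 1 with 36039 not a perfect square). To show equality we compute the minimal polynomial of γ. From γ = √123 + √293: γ^2 = 123 + 2√(36039) + 293 = 416 + 2√(36039), so γ^2 - 416 = 2√(36039); squaring, (γ^2 - 416)^2 = 4·36039, i.e. γ^4 - 832γ^2 + 173056 - 144156 = 0, i.e. γ^4 - 832γ^2 + 28900 = 0. So γ is a root of x^4 - 832x^2 + 28900. This polynomial is irreducible over Q: it has no rational root (each ±√123 ± √293 is irrational), and any factorization into two quadratics over Q would force √(36039) ∈ Q (pairing opposite roots) or √123, √293 ∈ Q (other pairings), all impossible. Hence [Q(γ):Q] = 4 = [Q(√123, √293):Q], so Q(γ) = Q(√123, √293).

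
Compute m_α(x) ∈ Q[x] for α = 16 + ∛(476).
m_α(x) = x^3 - 48x^2 + 768x - 4572

Set β = α - 16 = ∛(476), so β^3 = 476. Then (α - 16)^3 - 476 = 0, i.e. α is a root of g(x) = (x - 16)^3 - 476 = x^3 - 48x^2 + 768x - 4572. Since g(x) = h(x - 16) where h(x) = x^3 - 476, and h is irreducible over Q (because 476 is not a perfect cube, so h has no rational root, and a monic cubic with no rational root is irreducible), g is also irreducible (irreducibility is preserved under the substitution x → x - 16). Hence m_α(x) = x^3 - 48x^2 + 768x - 4572.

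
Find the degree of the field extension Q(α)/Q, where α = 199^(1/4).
[Q(α):Q] = 4

α is a root of x^4 - 199. By Eisenstein's criterion at the prime p = 199 (which divides the constant term 199 but p^2 = 39601 does not, since 199 is squarefree), x^4 - 199 is irreducible over Q. Hence [Q(α):Q] = 4.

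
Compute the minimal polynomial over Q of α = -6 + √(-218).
m_α(x) = x^2 + 12x + 254

From α + 6 = √(-218), squaring gives (α + 6)^2 = -218, i.e. α^2 + 12α + 36 = -218, so α^2 + 12α + 254 = 0. The discriminant of x^2 + 12x + 254 is (12)^2 - 4·(254) = 144 - 1016 = -872, and 4·(-218) is not a perfect square in Q since -218 is squarefree and ≠ 1. Hence x^2 + 12x + 254 is irreducible over Q and is the minimal polynomial of α.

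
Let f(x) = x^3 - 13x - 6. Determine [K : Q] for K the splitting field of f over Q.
[K : Q] = 6

By the rational root test, any rational root of the monic integer polynomial f(x) = x^3 - 13x - 6 must be an integer dividing the constant term -6, i.e. one of ±{1, 2, 3, 6}. Evaluating: f(1) = -18, f(-1) = 6, f(2) = -24, f(-2) = 12, f(3) = -18, f(-3) = 6, f(6) = 132, f(-6) = -144; none is 0, so f has no rational root and is therefore irreducible over Q (a cubic with no linear factor over a field is irreducible). For an irreducible cubic, the Galois group is A_3 or S_3 according as the discriminant disc(f) = -4a^3 - 27b^2 = -4·(-13)^3 - 27·(-6)^2 = 7816 is or is not a square in Q. Here disc(f) = 7816 is not a perfect square in Q, so the Galois group of f over Q is not contained in A_3 and must be all of S_3. The splitting field has degree |S_3| = 6 over Q, so [K : Q] = 6.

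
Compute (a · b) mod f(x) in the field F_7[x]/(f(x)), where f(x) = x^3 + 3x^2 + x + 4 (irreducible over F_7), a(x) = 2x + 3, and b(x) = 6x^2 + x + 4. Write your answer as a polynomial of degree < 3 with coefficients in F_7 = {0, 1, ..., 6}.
a · b ≡ 5x^2 + 6x + 6 (mod f(x))

Multiply in F_7[x]: a(x)·b(x) = (2x + 3)·(6x^2 + x + 4) = 5x^3 + 6x^2 + 4x + 5. This has degree ≥ 3, so divide by f(x) over F_7: 5x^3 + 6x^2 + 4x + 5 = (5)·(x^3 + 3x^2 + x + 4) + (5x^2 + 6x + 6). Hence a·b ≡ 5x^2 + 6x + 6 (mod f). (F_7[x]/(f) is a field with 7^3 = 343 elements since f is irreducible of degree 3.)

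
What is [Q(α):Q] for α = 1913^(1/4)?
[Q(α):Q] = 4

α is a root of x^4 - 1913. By Eisenstein's criterion at the prime p = 1913 (which divides the constant term 1913 but p^2 = 3659569 does not, since 1913 is squarefree), x^4 - 1913 is irreducible over Q. Hence [Q(α):Q] = 4.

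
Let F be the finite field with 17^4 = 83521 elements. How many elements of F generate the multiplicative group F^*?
There are φ(83520) = 21504 primitive elements

F_q^* is cyclic of order q - 1 = 83520. A cyclic group of order m has exactly φ(m) generators. Here m = 83520 = 2^6 · 3^2 · 5 · 29, so the number of primitive elements is φ(83520) = 21504.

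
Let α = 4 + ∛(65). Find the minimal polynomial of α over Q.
m_α(x) = x^3 - 12x^2 + 48x - 129

Set β = α - 4 = ∛(65), so β^3 = 65. Then (α - 4)^3 - 65 = 0, i.e. α is a root of g(x) = (x - 4)^3 - 65 = x^3 - 12x^2 + 48x - 129. Since g(x) = h(x - 4) where h(x) = x^3 - 65, and h is irreducible over Q (because 65 is not a perfect cube, so h has no rational root, and a monic cubic with no rational root is irreducible), g is also irreducible (irreducibility is preserved under the substitution x → x - 4). Hence m_α(x) = x^3 - 12x^2 + 48x - 129.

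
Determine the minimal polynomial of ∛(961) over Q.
m_α(x) = x^3 - 961

α satisfies α^3 = 961, so x^3 - 961 annihilates α. By the rational root test, a rational root p/q (in lowest terms) of x^3 - 961 would satisfy p^3 = 961 q^3, forcing q = 1 and p^3 = 961; but 961 is not a perfect cube, contradiction. A monic cubic over Q with no rational root is irreducible (any nontrivial factorization would include a linear factor). Hence x^3 - 961 is the minimal polynomial of α, and in particular [Q(α):Q] = 3.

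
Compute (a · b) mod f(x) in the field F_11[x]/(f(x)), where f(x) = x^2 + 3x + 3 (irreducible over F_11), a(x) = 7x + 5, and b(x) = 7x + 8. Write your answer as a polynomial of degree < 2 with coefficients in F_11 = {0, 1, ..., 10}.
a · b ≡ 10x + 3 (mod f(x))

Multiply in F_11[x]: a(x)·b(x) = (7x + 5)·(7x + 8) = 5x^2 + 3x + 7. This has degree ≥ 2, so divide by f(x) over F_11: 5x^2 + 3x + 7 = (5)·(x^2 + 3x + 3) + (10x + 3). Hence a·b ≡ 10x + 3 (mod f). (F_11[x]/(f) is a field with 11^2 = 121 elements since f is irreducible of degree 2.)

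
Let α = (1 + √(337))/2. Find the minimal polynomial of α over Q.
m_α(x) = x^2 - x - 84

From 2α - 1 = √(337), squaring gives (2α - 1)^2 = 337, i.e. 4α^2 - 4α + 1 = 337, so α^2 - α + (1 - 337)/4 = 0. Since 337 ≡ 1 (mod 4), (1 - 337)/4 = -84 ∈ Z. The polynomial x^2 - x - 84 has discriminant 1 - 4·(-84) = 337, which is not a perfect square in Q (d = 337 is squarefree and ≠ 1), so x^2 - x - 84 is irreducible over Q. It is the minimal polynomial of α.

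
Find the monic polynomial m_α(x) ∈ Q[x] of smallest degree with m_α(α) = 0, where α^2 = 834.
m_α(x) = x^2 - 834

α satisfies α^2 - 834 = 0, so x^2 - 834 annihilates α. Since d = 834 is squarefree and ≠ 1, it is not a perfect square in Q, so x^2 - 834 has no rational root and is therefore irreducible over Q (a degree-2 polynomial over a field is irreducible iff it has no root). Hence m_α(x) = x^2 - 834.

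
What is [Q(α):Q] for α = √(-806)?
[Q(α):Q] = 2

[Q(α):Q] equals the degree of the minimal polynomial of α. Here α^2 = -806 and x^2 + 806 is irreducible (d = -806 is squarefree, ≠ 1, hence not a square), so deg(m_α) = 2. Thus [Q(α):Q] = 2.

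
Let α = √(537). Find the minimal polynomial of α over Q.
m_α(x) = x^2 - 537

α satisfies α^2 - 537 = 0, so x^2 - 537 annihilates α. Since d = 537 is squarefree and ≠ 1, it is not a perfect square in Q, so x^2 - 537 has no rational root and is therefore irreducible over Q (a degree-2 polynomial over a field is irreducible iff it has no root). Hence m_α(x) = x^2 - 537.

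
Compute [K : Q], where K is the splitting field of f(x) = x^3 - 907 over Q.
[K : Q] = 6

The roots of x^3 - 907 are ∛907, ω∛907, ω^2∛907 where ω = e^(2πi/3) is a primitive cube root of unity, so K = Q(∛907, ω). Now [Q(∛907):Q] = 3 (since 907 is not a perfect cube, x^3 - 907 is irreducible) and [Q(ω):Q] = 2. Both 2 and 3 divide [K:Q], and [K:Q] ≤ 3·2 = 6, so [K:Q] = 6. (Equivalently: Q(∛907) ⊂ R but ω ∉ R, so [K : Q(∛907)] = 2.)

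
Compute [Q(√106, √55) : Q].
[Q(√106, √55) : Q] = 4

[Q(√106):Q] = 2 (min poly x^2 - 106, irreducible since 106 is squarefree > 1). For the top step, suppose √55 ∈ Q(√106), say √55 = c + d√106 with c, d ∈ Q. Squaring: 55 = c^2 + 106d^2 + 2cd√106. Since √106 ∉ Q this forces 2cd = 0. If d = 0 then √55 = c ∈ Q, contradicting 55 squarefree > 1. If c = 0 then 55 = 106d^2, so 106·55 = (106d)^2 is a perfect square in Q — but 106·55 = 5830 is not a perfect square (since 106 and 55 are distinct squarefree integers). Contradiction. Hence √55 ∉ Q(√106), so x^2 - 55 stays irreducible over Q(√106) and [Q(√106, √55) : Q(√106)] = 2. By the tower law, [Q(√106, √55) : Q] = 2 · 2 = 4.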